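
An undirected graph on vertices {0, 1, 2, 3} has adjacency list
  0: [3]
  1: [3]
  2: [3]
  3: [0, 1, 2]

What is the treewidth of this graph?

1

A width-1 tree decomposition is:
Bags: B1 = {2, 3}  B2 = {0, 3}  B3 = {1, 3}
Tree: B1–B2, B2–B3
Every bag has size at most 2, so the width is 2 − 1 = 1 and tw(G) ≤ 1. Any graph with an edge has treewidth ≥ 1, and G has the edge 3–2. Hence tw(G) = 1 exactly.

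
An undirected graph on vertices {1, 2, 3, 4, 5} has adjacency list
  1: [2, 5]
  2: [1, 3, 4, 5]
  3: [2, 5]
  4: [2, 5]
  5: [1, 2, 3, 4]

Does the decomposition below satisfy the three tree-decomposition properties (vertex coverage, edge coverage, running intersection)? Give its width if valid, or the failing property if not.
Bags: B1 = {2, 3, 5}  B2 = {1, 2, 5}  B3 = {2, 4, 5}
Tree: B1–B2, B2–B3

Yes; width 2.

Vertex coverage: the bags together contain {1, 2, 3, 4, 5}, the full vertex set. Edge coverage: each edge of G has both endpoints in at least one bag. Running intersection: for every vertex, the bags containing it form a connected subtree. All three properties hold, so this is a valid tree decomposition of width max|bag| − 1 = 2, and hence tw(G) ≤ 2.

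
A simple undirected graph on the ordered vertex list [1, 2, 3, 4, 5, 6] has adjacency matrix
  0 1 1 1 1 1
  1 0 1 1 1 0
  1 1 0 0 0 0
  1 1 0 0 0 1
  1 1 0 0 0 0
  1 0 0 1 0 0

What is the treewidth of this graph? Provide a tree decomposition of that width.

Treewidth 2.
Bags: B1 = {1, 2, 4}  B2 = {1, 2, 5}  B3 = {1, 2, 3}  B4 = {1, 4, 6}
Tree: B1–B2, B1–B3, B1–B4

The largest bag has 3 vertices, giving width 2; this decomposition certifies tw(G) ≤ 2. Conversely, {1, 2, 3} is a clique of size 3, and the vertices of any clique must share a bag in every tree decomposition; so some bag has ≥ 3 vertices and tw(G) ≥ 2. Hence tw(G) = 2 exactly.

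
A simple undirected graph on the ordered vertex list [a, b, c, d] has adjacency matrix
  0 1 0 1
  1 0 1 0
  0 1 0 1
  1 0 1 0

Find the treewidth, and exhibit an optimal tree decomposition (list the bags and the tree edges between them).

Every bag has size at most 3, so the width is 3 − 1 = 2 and tw(G) ≤ 2. Since d–c–b–a–d is a cycle in G, G is not acyclic. Forests are exactly the graphs of treewidth ≤ 1, so tw(G) ≥ 2. The upper and lower bounds meet at 2, so that is the treewidth.

Treewidth 2.
One such decomposition:
Bags: B1 = {b, c, d}  B2 = {a, b, d}
Tree: B1–B2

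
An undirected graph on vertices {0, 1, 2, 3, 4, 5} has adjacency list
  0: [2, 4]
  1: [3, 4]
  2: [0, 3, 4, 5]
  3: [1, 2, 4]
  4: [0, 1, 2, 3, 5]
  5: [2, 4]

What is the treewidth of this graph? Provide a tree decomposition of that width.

Treewidth 2.
One optimal decomposition is:
Bags: B1 = {1, 3, 4}  B2 = {2, 3, 4}  B3 = {0, 2, 4}  B4 = {2, 4, 5}
Tree: B1–B2, B2–B3, B2–B4

The largest bag has 3 vertices, giving width 2; this decomposition certifies tw(G) ≤ 2. Conversely, {1, 3, 4} is a clique of size 3, and the vertices of any clique must share a bag in every tree decomposition; so some bag has ≥ 3 vertices and tw(G) ≥ 2. Hence tw(G) = 2 exactly.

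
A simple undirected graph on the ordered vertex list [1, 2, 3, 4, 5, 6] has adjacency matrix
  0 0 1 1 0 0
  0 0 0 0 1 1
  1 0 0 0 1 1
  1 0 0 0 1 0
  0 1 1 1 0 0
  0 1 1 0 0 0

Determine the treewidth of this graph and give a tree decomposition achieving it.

Every bag has size at most 3, so the width is 3 − 1 = 2 and tw(G) ≤ 2. Since 1–4–5–3–1 is a cycle in G, G is not acyclic. Forests are exactly the graphs of treewidth ≤ 1, so tw(G) ≥ 2. Therefore the treewidth is 2.

Treewidth 2.
Bags: B1 = {1, 3, 4}  B2 = {3, 4, 5}  B3 = {3, 5, 6}  B4 = {2, 5, 6}
Tree: B1–B2, B2–B3, B3–B4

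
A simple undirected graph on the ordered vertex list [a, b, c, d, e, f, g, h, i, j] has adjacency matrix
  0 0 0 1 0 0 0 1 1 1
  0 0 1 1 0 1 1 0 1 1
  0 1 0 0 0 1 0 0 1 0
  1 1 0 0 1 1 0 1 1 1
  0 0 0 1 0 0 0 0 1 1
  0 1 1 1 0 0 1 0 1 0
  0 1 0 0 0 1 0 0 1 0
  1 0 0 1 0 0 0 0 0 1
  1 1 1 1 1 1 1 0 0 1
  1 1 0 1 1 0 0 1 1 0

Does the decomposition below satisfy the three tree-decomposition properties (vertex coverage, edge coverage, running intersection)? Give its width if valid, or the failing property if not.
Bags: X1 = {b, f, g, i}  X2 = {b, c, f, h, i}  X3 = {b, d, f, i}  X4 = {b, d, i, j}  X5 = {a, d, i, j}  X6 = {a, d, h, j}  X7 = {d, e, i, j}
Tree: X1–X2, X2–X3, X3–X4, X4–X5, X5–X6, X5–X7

A tree decomposition must satisfy three properties: every vertex lies in some bag; for every edge, both endpoints lie together in some bag; and for every vertex, the bags containing it form a connected subtree. Here bags containing vertex h are not connected in the tree, so the decomposition is invalid.

No — bags containing vertex h are not connected in the tree.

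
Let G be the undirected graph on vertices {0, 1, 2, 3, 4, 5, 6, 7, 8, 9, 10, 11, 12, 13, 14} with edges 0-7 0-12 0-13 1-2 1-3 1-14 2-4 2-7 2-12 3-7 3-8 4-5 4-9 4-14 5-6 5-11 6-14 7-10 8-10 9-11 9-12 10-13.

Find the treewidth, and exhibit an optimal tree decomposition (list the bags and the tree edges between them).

Treewidth 3.
One such decomposition:
Bags: B1 = {3, 8, 10, 13}  B2 = {3, 7, 10, 13}  B3 = {0, 3, 7, 13}  B4 = {0, 1, 3, 7}  B5 = {0, 1, 2, 7}  B6 = {0, 1, 2, 12}  B7 = {1, 2, 12, 14}  B8 = {2, 4, 12, 14}  B9 = {4, 9, 12, 14}  B10 = {4, 6, 9, 14}  B11 = {4, 5, 6, 9}  B12 = {5, 6, 9, 11}
Tree: B1–B2, B2–B3, B3–B4, B4–B5, B5–B6, B6–B7, B7–B8, B8–B9, B9–B10, B10–B11, B11–B12

Each bag holds 4 vertices, so the decomposition has width 3, which upper-bounds the treewidth. For the lower bound: the 4 vertex sets {8,10,13}, {3}, {7}, {0,1,2,12} are disjoint, each induces a connected subgraph, and every pair is joined by at least one edge of G. Contracting each set to a single vertex therefore yields K_{4} as a minor, and since treewidth is minor-monotone, tw(G) ≥ tw(K_{4}) = 3. Combining the bounds, tw(G) = 3.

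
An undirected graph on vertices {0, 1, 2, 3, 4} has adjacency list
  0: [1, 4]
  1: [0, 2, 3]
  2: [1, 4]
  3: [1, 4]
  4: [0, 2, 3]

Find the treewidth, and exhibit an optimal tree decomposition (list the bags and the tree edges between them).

Treewidth 2.
One optimal decomposition is:
Bags: B1 = {1, 3, 4}  B2 = {1, 2, 4}  B3 = {0, 1, 4}
Tree: B1–B2, B2–B3

Every bag has size at most 3, so the width is 3 − 1 = 2 and tw(G) ≤ 2. Since 1–3–4–2–1 is a cycle in G, G is not acyclic. Forests are exactly the graphs of treewidth ≤ 1, so tw(G) ≥ 2. Combining the bounds, tw(G) = 2.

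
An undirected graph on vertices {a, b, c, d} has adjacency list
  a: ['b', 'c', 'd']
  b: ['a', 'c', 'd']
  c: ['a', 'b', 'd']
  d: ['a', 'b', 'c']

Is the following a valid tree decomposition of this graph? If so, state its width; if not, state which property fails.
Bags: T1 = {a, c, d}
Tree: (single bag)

No — vertex b appears in no bag.

A tree decomposition must satisfy three properties: every vertex lies in some bag; for every edge, both endpoints lie together in some bag; and for every vertex, the bags containing it form a connected subtree. Here vertex b appears in no bag, so the decomposition is invalid.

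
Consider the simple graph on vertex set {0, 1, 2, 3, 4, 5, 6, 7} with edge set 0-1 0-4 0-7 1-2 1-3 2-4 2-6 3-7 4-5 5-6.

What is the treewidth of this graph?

2

A width-2 tree decomposition is:
Bags: B1 = {0, 3, 7}  B2 = {0, 1, 3}  B3 = {0, 1, 4}  B4 = {1, 2, 4}  B5 = {2, 4, 5}  B6 = {2, 5, 6}
Tree: B1–B2, B2–B3, B3–B4, B4–B5, B5–B6
Every bag has size at most 3, so the width is 3 − 1 = 2 and tw(G) ≤ 2. Since 7–3–1–0–7 is a cycle in G, G is not acyclic. Forests are exactly the graphs of treewidth ≤ 1, so tw(G) ≥ 2. Hence tw(G) = 2 exactly.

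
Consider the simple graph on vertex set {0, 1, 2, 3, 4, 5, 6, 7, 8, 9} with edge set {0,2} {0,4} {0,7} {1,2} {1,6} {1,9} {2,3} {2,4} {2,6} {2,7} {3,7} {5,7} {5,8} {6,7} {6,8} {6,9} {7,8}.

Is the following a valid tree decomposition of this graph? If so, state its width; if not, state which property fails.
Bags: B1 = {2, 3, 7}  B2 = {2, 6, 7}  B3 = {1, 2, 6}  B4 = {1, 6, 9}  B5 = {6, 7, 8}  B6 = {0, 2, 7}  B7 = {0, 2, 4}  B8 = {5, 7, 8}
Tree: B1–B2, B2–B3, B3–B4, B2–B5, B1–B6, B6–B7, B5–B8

Yes; width 2.

Vertex coverage: the bags together contain {0, 1, 2, 3, 4, 5, 6, 7, 8, 9}, the full vertex set. Edge coverage: each edge of G has both endpoints in at least one bag. Running intersection: for every vertex, the bags containing it form a connected subtree. All three properties hold, so this is a valid tree decomposition of width max|bag| − 1 = 2, and hence tw(G) ≤ 2.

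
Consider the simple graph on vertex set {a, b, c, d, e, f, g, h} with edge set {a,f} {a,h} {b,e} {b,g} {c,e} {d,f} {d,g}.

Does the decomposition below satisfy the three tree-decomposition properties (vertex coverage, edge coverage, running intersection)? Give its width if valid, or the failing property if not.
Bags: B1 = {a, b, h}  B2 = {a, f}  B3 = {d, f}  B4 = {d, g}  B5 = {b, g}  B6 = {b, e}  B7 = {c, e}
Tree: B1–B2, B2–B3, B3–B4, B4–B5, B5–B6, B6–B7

No — bags containing vertex b are not connected in the tree.

A tree decomposition must satisfy three properties: every vertex lies in some bag; for every edge, both endpoints lie together in some bag; and for every vertex, the bags containing it form a connected subtree. Here bags containing vertex b are not connected in the tree, so the decomposition is invalid.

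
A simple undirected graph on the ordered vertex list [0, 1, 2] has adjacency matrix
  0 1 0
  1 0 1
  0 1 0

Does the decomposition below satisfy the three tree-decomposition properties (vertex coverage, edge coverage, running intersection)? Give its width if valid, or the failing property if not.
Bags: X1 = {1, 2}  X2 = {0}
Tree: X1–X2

A tree decomposition must satisfy three properties: every vertex lies in some bag; for every edge, both endpoints lie together in some bag; and for every vertex, the bags containing it form a connected subtree. Here edge (1,0) lies in no bag, so the decomposition is invalid.

No — edge (1,0) lies in no bag.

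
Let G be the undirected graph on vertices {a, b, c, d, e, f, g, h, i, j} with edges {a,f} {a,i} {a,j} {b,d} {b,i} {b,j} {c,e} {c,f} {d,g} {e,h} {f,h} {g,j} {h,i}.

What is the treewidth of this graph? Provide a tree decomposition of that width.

The largest bag has 3 vertices, giving width 2; this decomposition certifies tw(G) ≤ 2. Since d–g–j–b–d is a cycle in G, G is not acyclic. Forests are exactly the graphs of treewidth ≤ 1, so tw(G) ≥ 2. Therefore the treewidth is 2.

Treewidth 2.
One optimal decomposition is:
Bags: B1 = {b, d, g}  B2 = {b, g, j}  B3 = {b, i, j}  B4 = {a, i, j}  B5 = {a, h, i}  B6 = {a, f, h}  B7 = {e, f, h}  B8 = {c, e, f}
Tree: B1–B2, B2–B3, B3–B4, B4–B5, B5–B6, B6–B7, B7–B8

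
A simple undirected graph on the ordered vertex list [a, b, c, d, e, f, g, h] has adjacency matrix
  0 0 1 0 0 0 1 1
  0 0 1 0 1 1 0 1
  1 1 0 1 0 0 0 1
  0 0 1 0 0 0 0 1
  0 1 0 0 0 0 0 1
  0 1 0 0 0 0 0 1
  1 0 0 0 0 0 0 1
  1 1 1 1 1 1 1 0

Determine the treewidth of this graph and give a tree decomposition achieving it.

Treewidth 2.
Bags: B1 = {b, c, h}  B2 = {a, c, h}  B3 = {a, g, h}  B4 = {c, d, h}  B5 = {b, e, h}  B6 = {b, f, h}
Tree: B1–B2, B2–B3, B2–B4, B1–B5, B5–B6

Every bag has size at most 3, so the width is 3 − 1 = 2 and tw(G) ≤ 2. On the other hand G contains the 3-clique {c, d, h}. A clique must lie in a single bag of any decomposition, so no decomposition can have width below 2. Combining the bounds, tw(G) = 2.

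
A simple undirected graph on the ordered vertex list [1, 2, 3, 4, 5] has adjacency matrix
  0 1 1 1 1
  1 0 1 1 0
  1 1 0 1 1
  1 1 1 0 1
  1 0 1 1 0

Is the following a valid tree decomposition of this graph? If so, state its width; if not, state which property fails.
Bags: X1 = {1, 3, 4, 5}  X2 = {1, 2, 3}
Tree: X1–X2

No — edge (4,2) lies in no bag.

A tree decomposition must satisfy three properties: every vertex lies in some bag; for every edge, both endpoints lie together in some bag; and for every vertex, the bags containing it form a connected subtree. Here edge (4,2) lies in no bag, so the decomposition is invalid.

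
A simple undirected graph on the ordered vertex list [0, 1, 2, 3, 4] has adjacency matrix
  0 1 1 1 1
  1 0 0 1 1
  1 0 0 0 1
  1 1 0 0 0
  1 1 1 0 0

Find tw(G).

2

A width-2 tree decomposition is:
Bags: B1 = {0, 2, 4}  B2 = {0, 1, 4}  B3 = {0, 1, 3}
Tree: B1–B2, B2–B3
The largest bag has 3 vertices, giving width 2; this decomposition certifies tw(G) ≤ 2. On the other hand G contains the 3-clique {0, 1, 3}. A clique must lie in a single bag of any decomposition, so no decomposition can have width below 2. Hence tw(G) = 2 exactly.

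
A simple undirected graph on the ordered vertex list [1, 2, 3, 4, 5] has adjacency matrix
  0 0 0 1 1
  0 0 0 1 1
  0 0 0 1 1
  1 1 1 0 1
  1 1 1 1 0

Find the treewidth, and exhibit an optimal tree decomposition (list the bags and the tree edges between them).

Every bag has size at most 3, so the width is 3 − 1 = 2 and tw(G) ≤ 2. For the lower bound, the 3 vertices {1, 4, 5} are pairwise adjacent, and any tree decomposition puts a clique entirely inside one bag — forcing width ≥ 2. Combining the bounds, tw(G) = 2.

Treewidth 2.
One such decomposition:
Bags: B1 = {1, 4, 5}  B2 = {2, 4, 5}  B3 = {3, 4, 5}
Tree: B1–B2, B1–B3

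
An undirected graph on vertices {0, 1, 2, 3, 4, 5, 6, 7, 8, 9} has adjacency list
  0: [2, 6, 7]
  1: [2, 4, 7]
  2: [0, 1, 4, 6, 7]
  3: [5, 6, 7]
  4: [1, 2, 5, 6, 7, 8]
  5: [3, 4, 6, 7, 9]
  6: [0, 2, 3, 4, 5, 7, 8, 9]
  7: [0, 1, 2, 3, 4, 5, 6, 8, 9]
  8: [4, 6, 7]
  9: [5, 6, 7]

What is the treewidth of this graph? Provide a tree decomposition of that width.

Each bag holds 4 vertices, so the decomposition has width 3, which upper-bounds the treewidth. On the other hand G contains the 4-clique {1, 2, 4, 7}. A clique must lie in a single bag of any decomposition, so no decomposition can have width below 3. The upper and lower bounds meet at 3, so that is the treewidth.

Treewidth 3.
One optimal decomposition is:
Bags: B1 = {4, 5, 6, 7}  B2 = {4, 6, 7, 8}  B3 = {2, 4, 6, 7}  B4 = {3, 5, 6, 7}  B5 = {1, 2, 4, 7}  B6 = {5, 6, 7, 9}  B7 = {0, 2, 6, 7}
Tree: B1–B2, B2–B3, B1–B4, B3–B5, B1–B6, B3–B7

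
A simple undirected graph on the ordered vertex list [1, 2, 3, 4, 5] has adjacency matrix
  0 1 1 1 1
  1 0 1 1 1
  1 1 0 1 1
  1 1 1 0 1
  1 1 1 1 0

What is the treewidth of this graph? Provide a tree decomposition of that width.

A single bag containing all 5 vertices is trivially a valid decomposition of width 4. Conversely, {1, 2, 3, 4, 5} is a clique of size 5, and the vertices of any clique must share a bag in every tree decomposition; so some bag has ≥ 5 vertices and tw(G) ≥ 4. Therefore the treewidth is 4.

Treewidth 4.
One such decomposition:
Bags: B1 = {1, 2, 3, 4, 5}
Tree: (single bag)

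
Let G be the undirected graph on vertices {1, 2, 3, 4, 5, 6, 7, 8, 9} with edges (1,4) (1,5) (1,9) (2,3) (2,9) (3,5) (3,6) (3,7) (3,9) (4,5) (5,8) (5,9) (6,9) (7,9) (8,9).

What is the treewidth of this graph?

2

A width-2 tree decomposition is:
Bags: B1 = {1, 5, 9}  B2 = {5, 8, 9}  B3 = {3, 5, 9}  B4 = {1, 4, 5}  B5 = {3, 6, 9}  B6 = {3, 7, 9}  B7 = {2, 3, 9}
Tree: B1–B2, B2–B3, B1–B4, B3–B5, B5–B6, B6–B7
Every bag has size at most 3, so the width is 3 − 1 = 2 and tw(G) ≤ 2. Conversely, {5, 8, 9} is a clique of size 3, and the vertices of any clique must share a bag in every tree decomposition; so some bag has ≥ 3 vertices and tw(G) ≥ 2. Combining the bounds, tw(G) = 2.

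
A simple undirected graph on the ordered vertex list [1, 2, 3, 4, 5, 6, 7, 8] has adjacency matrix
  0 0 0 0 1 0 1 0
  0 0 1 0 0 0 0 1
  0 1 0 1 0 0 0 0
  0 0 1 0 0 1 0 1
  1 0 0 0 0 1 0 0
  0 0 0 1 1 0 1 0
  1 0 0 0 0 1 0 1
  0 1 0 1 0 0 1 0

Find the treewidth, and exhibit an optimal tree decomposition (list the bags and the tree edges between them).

The largest bag has 3 vertices, giving width 2; this decomposition certifies tw(G) ≤ 2. Since 1–5–6–7–1 is a cycle in G, G is not acyclic. Forests are exactly the graphs of treewidth ≤ 1, so tw(G) ≥ 2. Hence tw(G) = 2 exactly.

Treewidth 2.
One such decomposition:
Bags: B1 = {1, 5, 7}  B2 = {5, 6, 7}  B3 = {6, 7, 8}  B4 = {4, 6, 8}  B5 = {2, 4, 8}  B6 = {2, 3, 4}
Tree: B1–B2, B2–B3, B3–B4, B4–B5, B5–B6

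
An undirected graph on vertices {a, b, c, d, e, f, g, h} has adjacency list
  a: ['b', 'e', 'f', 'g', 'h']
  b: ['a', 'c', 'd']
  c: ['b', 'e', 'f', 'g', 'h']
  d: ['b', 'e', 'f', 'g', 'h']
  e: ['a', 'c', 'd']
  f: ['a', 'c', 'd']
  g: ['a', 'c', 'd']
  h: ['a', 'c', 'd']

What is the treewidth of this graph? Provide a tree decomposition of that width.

Treewidth 3.
One such decomposition:
Bags: B1 = {a, c, d, g}  B2 = {a, c, d, e}  B3 = {a, b, c, d}  B4 = {a, c, d, h}  B5 = {a, c, d, f}
Tree: B1–B2, B2–B3, B3–B4, B4–B5

The largest bag has 4 vertices, giving width 3; this decomposition certifies tw(G) ≤ 3. For the lower bound: the 4 vertex sets {c,g}, {a,e}, {d}, {b} are disjoint, each induces a connected subgraph, and every pair is joined by at least one edge of G. Contracting each set to a single vertex therefore yields K_{4} as a minor, and since treewidth is minor-monotone, tw(G) ≥ tw(K_{4}) = 3. Therefore the treewidth is 3.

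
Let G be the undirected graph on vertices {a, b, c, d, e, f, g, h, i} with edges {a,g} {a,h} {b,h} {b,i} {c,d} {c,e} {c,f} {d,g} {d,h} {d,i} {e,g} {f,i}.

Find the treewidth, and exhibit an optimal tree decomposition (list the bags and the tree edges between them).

Treewidth 3.
Bags: B1 = {c, e, f, g}  B2 = {c, d, f, g}  B3 = {d, f, g, i}  B4 = {a, d, g, i}  B5 = {a, d, h, i}  B6 = {a, b, h, i}
Tree: B1–B2, B2–B3, B3–B4, B4–B5, B5–B6

The largest bag has 4 vertices, giving width 3; this decomposition certifies tw(G) ≤ 3. For the lower bound: the 4 vertex sets {c,e,f}, {g}, {d}, {a,b,h,i} are disjoint, each induces a connected subgraph, and every pair is joined by at least one edge of G. Contracting each set to a single vertex therefore yields K_{4} as a minor, and since treewidth is minor-monotone, tw(G) ≥ tw(K_{4}) = 3. Combining the bounds, tw(G) = 3.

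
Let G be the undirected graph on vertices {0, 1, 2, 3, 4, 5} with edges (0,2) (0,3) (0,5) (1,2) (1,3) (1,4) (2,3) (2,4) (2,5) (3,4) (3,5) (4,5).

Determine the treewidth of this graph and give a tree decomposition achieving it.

Treewidth 3.
Bags: B1 = {2, 3, 4, 5}  B2 = {1, 2, 3, 4}  B3 = {0, 2, 3, 5}
Tree: B1–B2, B1–B3

Each bag holds 4 vertices, so the decomposition has width 3, which upper-bounds the treewidth. On the other hand G contains the 4-clique {0, 2, 3, 5}. A clique must lie in a single bag of any decomposition, so no decomposition can have width below 3. Combining the bounds, tw(G) = 3.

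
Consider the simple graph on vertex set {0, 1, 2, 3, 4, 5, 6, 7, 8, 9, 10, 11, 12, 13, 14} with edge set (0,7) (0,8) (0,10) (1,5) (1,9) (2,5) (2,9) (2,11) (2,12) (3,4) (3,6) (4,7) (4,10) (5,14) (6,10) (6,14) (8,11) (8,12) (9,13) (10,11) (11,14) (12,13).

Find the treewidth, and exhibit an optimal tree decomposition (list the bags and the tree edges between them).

The largest bag has 4 vertices, giving width 3; this decomposition certifies tw(G) ≤ 3. For the lower bound: the 4 vertex sets {1,9,13}, {5}, {2}, {8,11,12,14} are disjoint, each induces a connected subgraph, and every pair is joined by at least one edge of G. Contracting each set to a single vertex therefore yields K_{4} as a minor, and since treewidth is minor-monotone, tw(G) ≥ tw(K_{4}) = 3. The upper and lower bounds meet at 3, so that is the treewidth.

Treewidth 3.
Bags: B1 = {1, 5, 9, 13}  B2 = {2, 5, 9, 13}  B3 = {2, 5, 12, 13}  B4 = {2, 5, 12, 14}  B5 = {2, 11, 12, 14}  B6 = {8, 11, 12, 14}  B7 = {6, 8, 11, 14}  B8 = {6, 8, 10, 11}  B9 = {0, 6, 8, 10}  B10 = {0, 3, 6, 10}  B11 = {0, 3, 4, 10}  B12 = {0, 3, 4, 7}
Tree: B1–B2, B2–B3, B3–B4, B4–B5, B5–B6, B6–B7, B7–B8, B8–B9, B9–B10, B10–B11, B11–B12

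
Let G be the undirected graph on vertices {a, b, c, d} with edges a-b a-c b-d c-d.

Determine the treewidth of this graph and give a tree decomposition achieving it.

The largest bag has 3 vertices, giving width 2; this decomposition certifies tw(G) ≤ 2. Since d–c–a–b–d is a cycle in G, G is not acyclic. Forests are exactly the graphs of treewidth ≤ 1, so tw(G) ≥ 2. Hence tw(G) = 2 exactly.

Treewidth 2.
Bags: B1 = {a, c, d}  B2 = {a, b, d}
Tree: B1–B2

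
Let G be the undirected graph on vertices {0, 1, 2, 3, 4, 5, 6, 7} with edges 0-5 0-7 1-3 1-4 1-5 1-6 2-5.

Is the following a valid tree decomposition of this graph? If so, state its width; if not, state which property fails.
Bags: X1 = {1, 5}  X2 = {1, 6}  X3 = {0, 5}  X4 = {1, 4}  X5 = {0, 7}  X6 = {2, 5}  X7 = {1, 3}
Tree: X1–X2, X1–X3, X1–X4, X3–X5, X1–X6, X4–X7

Vertex coverage: the bags together contain {0, 1, 2, 3, 4, 5, 6, 7}, the full vertex set. Edge coverage: each edge of G has both endpoints in at least one bag. Running intersection: for every vertex, the bags containing it form a connected subtree. All three properties hold, so this is a valid tree decomposition of width max|bag| − 1 = 1, and hence tw(G) ≤ 1.

Yes; width 1.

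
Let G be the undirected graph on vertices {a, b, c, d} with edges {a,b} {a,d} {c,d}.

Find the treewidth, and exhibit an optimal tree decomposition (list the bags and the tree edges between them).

Treewidth 1.
One such decomposition:
Bags: B1 = {c, d}  B2 = {a, d}  B3 = {a, b}
Tree: B1–B2, B2–B3

The largest bag has 2 vertices, giving width 1; this decomposition certifies tw(G) ≤ 1. G has an edge, so its treewidth is at least 1. The upper and lower bounds meet at 1, so that is the treewidth.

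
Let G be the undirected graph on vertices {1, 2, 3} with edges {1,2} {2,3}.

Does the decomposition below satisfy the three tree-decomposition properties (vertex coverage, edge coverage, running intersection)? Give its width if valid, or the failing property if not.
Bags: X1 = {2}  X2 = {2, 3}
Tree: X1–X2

A tree decomposition must satisfy three properties: every vertex lies in some bag; for every edge, both endpoints lie together in some bag; and for every vertex, the bags containing it form a connected subtree. Here vertex 1 appears in no bag, so the decomposition is invalid.

No — vertex 1 appears in no bag.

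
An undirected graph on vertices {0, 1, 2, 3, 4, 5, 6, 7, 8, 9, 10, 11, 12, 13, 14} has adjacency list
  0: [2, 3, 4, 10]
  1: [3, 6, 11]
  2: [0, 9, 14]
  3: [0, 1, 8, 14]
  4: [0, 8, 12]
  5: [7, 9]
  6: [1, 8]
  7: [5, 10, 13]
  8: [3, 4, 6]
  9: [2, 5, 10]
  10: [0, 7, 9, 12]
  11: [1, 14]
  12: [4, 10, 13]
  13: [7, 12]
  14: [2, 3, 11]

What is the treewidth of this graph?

A width-3 tree decomposition is:
Bags: B1 = {1, 6, 11, 14}  B2 = {1, 3, 6, 14}  B3 = {3, 6, 8, 14}  B4 = {2, 3, 8, 14}  B5 = {0, 2, 3, 8}  B6 = {0, 2, 4, 8}  B7 = {0, 2, 4, 9}  B8 = {0, 4, 9, 10}  B9 = {4, 9, 10, 12}  B10 = {5, 9, 10, 12}  B11 = {5, 7, 10, 12}  B12 = {5, 7, 12, 13}
Tree: B1–B2, B2–B3, B3–B4, B4–B5, B5–B6, B6–B7, B7–B8, B8–B9, B9–B10, B10–B11, B11–B12
Every bag has size at most 4, so the width is 4 − 1 = 3 and tw(G) ≤ 3. For the lower bound: the 4 vertex sets {1,6,11}, {14}, {3}, {0,2,4,8} are disjoint, each induces a connected subgraph, and every pair is joined by at least one edge of G. Contracting each set to a single vertex therefore yields K_{4} as a minor, and since treewidth is minor-monotone, tw(G) ≥ tw(K_{4}) = 3. Hence tw(G) = 3 exactly.

3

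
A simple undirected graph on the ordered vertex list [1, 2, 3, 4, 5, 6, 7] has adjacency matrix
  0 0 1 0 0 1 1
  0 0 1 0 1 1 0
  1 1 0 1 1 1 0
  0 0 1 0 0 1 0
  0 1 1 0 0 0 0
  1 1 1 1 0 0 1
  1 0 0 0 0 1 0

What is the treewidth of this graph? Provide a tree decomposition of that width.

Treewidth 2.
Bags: B1 = {1, 3, 6}  B2 = {2, 3, 6}  B3 = {1, 6, 7}  B4 = {2, 3, 5}  B5 = {3, 4, 6}
Tree: B1–B2, B1–B3, B2–B4, B1–B5

Each bag holds 3 vertices, so the decomposition has width 2, which upper-bounds the treewidth. For the lower bound, the 3 vertices {2, 3, 5} are pairwise adjacent, and any tree decomposition puts a clique entirely inside one bag — forcing width ≥ 2. Therefore the treewidth is 2.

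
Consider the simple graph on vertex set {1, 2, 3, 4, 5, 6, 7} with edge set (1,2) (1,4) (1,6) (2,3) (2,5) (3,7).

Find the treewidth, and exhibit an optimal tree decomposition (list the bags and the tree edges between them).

Treewidth 1.
One optimal decomposition is:
Bags: B1 = {1, 2}  B2 = {2, 3}  B3 = {2, 5}  B4 = {1, 4}  B5 = {1, 6}  B6 = {3, 7}
Tree: B1–B2, B2–B3, B1–B4, B1–B5, B2–B6

Each bag holds 2 vertices, so the decomposition has width 1, which upper-bounds the treewidth. Since G has at least one edge (e.g. 2–1), it is not an edgeless graph, so tw(G) ≥ 1. Hence tw(G) = 1 exactly.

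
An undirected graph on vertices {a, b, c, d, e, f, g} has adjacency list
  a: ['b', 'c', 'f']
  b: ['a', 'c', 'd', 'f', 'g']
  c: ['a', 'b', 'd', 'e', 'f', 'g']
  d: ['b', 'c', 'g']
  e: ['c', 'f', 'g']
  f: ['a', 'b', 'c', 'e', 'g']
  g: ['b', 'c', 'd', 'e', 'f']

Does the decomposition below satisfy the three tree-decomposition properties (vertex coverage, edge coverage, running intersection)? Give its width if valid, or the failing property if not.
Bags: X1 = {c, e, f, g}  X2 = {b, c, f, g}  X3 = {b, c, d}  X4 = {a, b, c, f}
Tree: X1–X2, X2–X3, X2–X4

No — edge (g,d) lies in no bag.

A tree decomposition must satisfy three properties: every vertex lies in some bag; for every edge, both endpoints lie together in some bag; and for every vertex, the bags containing it form a connected subtree. Here edge (g,d) lies in no bag, so the decomposition is invalid.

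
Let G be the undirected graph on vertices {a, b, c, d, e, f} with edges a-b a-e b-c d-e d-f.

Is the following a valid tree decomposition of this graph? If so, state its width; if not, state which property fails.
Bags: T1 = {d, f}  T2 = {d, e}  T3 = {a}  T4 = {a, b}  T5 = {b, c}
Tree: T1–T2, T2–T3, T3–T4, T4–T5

A tree decomposition must satisfy three properties: every vertex lies in some bag; for every edge, both endpoints lie together in some bag; and for every vertex, the bags containing it form a connected subtree. Here edge (e,a) lies in no bag, so the decomposition is invalid.

No — edge (e,a) lies in no bag.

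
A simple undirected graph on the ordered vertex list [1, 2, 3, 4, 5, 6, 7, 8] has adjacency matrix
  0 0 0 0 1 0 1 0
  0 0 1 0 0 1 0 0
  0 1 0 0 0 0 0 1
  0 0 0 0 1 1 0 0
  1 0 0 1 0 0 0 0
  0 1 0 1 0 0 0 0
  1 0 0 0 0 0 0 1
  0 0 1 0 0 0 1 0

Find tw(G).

2

A width-2 tree decomposition is:
Bags: B1 = {3, 7, 8}  B2 = {1, 3, 7}  B3 = {1, 3, 5}  B4 = {3, 4, 5}  B5 = {3, 4, 6}  B6 = {2, 3, 6}
Tree: B1–B2, B2–B3, B3–B4, B4–B5, B5–B6
Every bag has size at most 3, so the width is 3 − 1 = 2 and tw(G) ≤ 2. The edges 3–8–7–1–5–4–6–2–3 form a cycle, so G is not a tree and its treewidth is at least 2. Therefore the treewidth is 2.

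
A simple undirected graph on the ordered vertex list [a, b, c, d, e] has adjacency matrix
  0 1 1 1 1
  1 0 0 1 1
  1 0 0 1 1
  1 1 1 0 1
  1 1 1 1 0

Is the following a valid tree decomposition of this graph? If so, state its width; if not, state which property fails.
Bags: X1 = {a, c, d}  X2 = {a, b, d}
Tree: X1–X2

No — vertex e appears in no bag.

A tree decomposition must satisfy three properties: every vertex lies in some bag; for every edge, both endpoints lie together in some bag; and for every vertex, the bags containing it form a connected subtree. Here vertex e appears in no bag, so the decomposition is invalid.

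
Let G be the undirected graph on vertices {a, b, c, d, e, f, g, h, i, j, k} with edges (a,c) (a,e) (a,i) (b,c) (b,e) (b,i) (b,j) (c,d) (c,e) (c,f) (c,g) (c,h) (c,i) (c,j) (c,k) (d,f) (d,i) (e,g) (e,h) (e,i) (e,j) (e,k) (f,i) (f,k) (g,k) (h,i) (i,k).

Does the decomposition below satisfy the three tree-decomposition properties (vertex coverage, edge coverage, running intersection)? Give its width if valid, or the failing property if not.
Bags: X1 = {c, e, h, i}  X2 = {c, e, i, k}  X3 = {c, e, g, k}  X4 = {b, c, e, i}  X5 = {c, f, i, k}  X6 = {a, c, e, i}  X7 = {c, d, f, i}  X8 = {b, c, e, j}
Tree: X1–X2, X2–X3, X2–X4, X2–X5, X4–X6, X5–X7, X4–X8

Vertex coverage: the bags together contain {a, b, c, d, e, f, g, h, i, j, k}, the full vertex set. Edge coverage: each edge of G has both endpoints in at least one bag. Running intersection: for every vertex, the bags containing it form a connected subtree. All three properties hold, so this is a valid tree decomposition of width max|bag| − 1 = 3, and hence tw(G) ≤ 3.

Yes; width 3.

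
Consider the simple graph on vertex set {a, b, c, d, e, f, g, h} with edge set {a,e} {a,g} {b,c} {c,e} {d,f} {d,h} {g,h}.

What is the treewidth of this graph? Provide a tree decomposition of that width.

Treewidth 1.
One such decomposition:
Bags: B1 = {b, c}  B2 = {c, e}  B3 = {a, e}  B4 = {a, g}  B5 = {g, h}  B6 = {d, h}  B7 = {d, f}
Tree: B1–B2, B2–B3, B3–B4, B4–B5, B5–B6, B6–B7

Each bag holds 2 vertices, so the decomposition has width 1, which upper-bounds the treewidth. Any graph with an edge has treewidth ≥ 1, and G has the edge b–c. The upper and lower bounds meet at 1, so that is the treewidth.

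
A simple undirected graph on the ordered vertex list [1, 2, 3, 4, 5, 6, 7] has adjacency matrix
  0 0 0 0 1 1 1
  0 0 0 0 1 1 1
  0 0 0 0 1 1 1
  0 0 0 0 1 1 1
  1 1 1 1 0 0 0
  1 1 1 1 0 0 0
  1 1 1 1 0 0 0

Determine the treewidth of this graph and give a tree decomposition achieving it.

Treewidth 3.
One optimal decomposition is:
Bags: B1 = {3, 5, 6, 7}  B2 = {1, 5, 6, 7}  B3 = {4, 5, 6, 7}  B4 = {2, 5, 6, 7}
Tree: B1–B2, B2–B3, B3–B4

Each bag holds 4 vertices, so the decomposition has width 3, which upper-bounds the treewidth. For the lower bound: the 4 vertex sets {3,7}, {1,6}, {5}, {4} are disjoint, each induces a connected subgraph, and every pair is joined by at least one edge of G. Contracting each set to a single vertex therefore yields K_{4} as a minor, and since treewidth is minor-monotone, tw(G) ≥ tw(K_{4}) = 3. Hence tw(G) = 3 exactly.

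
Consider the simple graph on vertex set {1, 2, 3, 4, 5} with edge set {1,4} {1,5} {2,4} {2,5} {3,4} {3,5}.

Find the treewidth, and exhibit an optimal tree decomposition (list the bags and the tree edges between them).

Every bag has size at most 3, so the width is 3 − 1 = 2 and tw(G) ≤ 2. Since 5–2–4–3–5 is a cycle in G, G is not acyclic. Forests are exactly the graphs of treewidth ≤ 1, so tw(G) ≥ 2. The upper and lower bounds meet at 2, so that is the treewidth.

Treewidth 2.
One optimal decomposition is:
Bags: B1 = {2, 4, 5}  B2 = {3, 4, 5}  B3 = {1, 4, 5}
Tree: B1–B2, B2–B3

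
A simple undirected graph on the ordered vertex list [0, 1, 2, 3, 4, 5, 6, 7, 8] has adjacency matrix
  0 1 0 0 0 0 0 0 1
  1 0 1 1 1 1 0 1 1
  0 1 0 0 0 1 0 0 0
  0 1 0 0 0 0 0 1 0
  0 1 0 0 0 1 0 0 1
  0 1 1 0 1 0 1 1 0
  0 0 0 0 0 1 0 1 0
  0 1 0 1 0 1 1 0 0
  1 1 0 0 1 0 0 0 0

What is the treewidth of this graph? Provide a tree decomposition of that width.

Treewidth 2.
One such decomposition:
Bags: B1 = {1, 2, 5}  B2 = {1, 5, 7}  B3 = {1, 4, 5}  B4 = {5, 6, 7}  B5 = {1, 3, 7}  B6 = {1, 4, 8}  B7 = {0, 1, 8}
Tree: B1–B2, B1–B3, B2–B4, B2–B5, B3–B6, B6–B7

Every bag has size at most 3, so the width is 3 − 1 = 2 and tw(G) ≤ 2. Conversely, {0, 1, 8} is a clique of size 3, and the vertices of any clique must share a bag in every tree decomposition; so some bag has ≥ 3 vertices and tw(G) ≥ 2. Combining the bounds, tw(G) = 2.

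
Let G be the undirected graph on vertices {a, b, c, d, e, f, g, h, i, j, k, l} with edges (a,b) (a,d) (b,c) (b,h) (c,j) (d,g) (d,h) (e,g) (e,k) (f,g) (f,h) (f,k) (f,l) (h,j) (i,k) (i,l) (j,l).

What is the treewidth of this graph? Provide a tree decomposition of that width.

Every bag has size at most 4, so the width is 4 − 1 = 3 and tw(G) ≤ 3. For the lower bound: the 4 vertex sets {a,b,c}, {d}, {h}, {f,g,j,l} are disjoint, each induces a connected subgraph, and every pair is joined by at least one edge of G. Contracting each set to a single vertex therefore yields K_{4} as a minor, and since treewidth is minor-monotone, tw(G) ≥ tw(K_{4}) = 3. Therefore the treewidth is 3.

Treewidth 3.
One such decomposition:
Bags: B1 = {a, b, c, d}  B2 = {b, c, d, h}  B3 = {c, d, h, j}  B4 = {d, g, h, j}  B5 = {f, g, h, j}  B6 = {f, g, j, l}  B7 = {e, f, g, l}  B8 = {e, f, k, l}  B9 = {e, i, k, l}
Tree: B1–B2, B2–B3, B3–B4, B4–B5, B5–B6, B6–B7, B7–B8, B8–B9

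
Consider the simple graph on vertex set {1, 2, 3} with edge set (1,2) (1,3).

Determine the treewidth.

A width-1 tree decomposition is:
Bags: B1 = {1, 2}  B2 = {1, 3}
Tree: B1–B2
Every bag has size at most 2, so the width is 2 − 1 = 1 and tw(G) ≤ 1. G has an edge, so its treewidth is at least 1. The upper and lower bounds meet at 1, so that is the treewidth.

1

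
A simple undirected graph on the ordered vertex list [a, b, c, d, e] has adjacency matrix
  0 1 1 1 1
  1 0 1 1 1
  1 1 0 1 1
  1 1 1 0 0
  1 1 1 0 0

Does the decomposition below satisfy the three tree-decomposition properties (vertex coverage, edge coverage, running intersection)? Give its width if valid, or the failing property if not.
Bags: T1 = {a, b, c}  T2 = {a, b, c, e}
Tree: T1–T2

A tree decomposition must satisfy three properties: every vertex lies in some bag; for every edge, both endpoints lie together in some bag; and for every vertex, the bags containing it form a connected subtree. Here vertex d appears in no bag, so the decomposition is invalid.

No — vertex d appears in no bag.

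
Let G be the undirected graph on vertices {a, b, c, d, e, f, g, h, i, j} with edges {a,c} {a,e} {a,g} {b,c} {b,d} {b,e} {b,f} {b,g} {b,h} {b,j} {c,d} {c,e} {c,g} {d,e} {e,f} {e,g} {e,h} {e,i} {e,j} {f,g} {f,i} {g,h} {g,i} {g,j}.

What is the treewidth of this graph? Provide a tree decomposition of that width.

The largest bag has 4 vertices, giving width 3; this decomposition certifies tw(G) ≤ 3. For the lower bound, the 4 vertices {b, c, d, e} are pairwise adjacent, and any tree decomposition puts a clique entirely inside one bag — forcing width ≥ 3. Hence tw(G) = 3 exactly.

Treewidth 3.
Bags: B1 = {b, c, e, g}  B2 = {a, c, e, g}  B3 = {b, e, f, g}  B4 = {b, e, g, h}  B5 = {b, c, d, e}  B6 = {e, f, g, i}  B7 = {b, e, g, j}
Tree: B1–B2, B1–B3, B1–B4, B1–B5, B3–B6, B4–B7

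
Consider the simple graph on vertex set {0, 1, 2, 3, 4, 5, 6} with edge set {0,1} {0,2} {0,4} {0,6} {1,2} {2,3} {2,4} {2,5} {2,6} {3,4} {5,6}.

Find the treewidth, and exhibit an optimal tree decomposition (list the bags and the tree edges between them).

Treewidth 2.
One such decomposition:
Bags: B1 = {2, 5, 6}  B2 = {0, 2, 6}  B3 = {0, 2, 4}  B4 = {2, 3, 4}  B5 = {0, 1, 2}
Tree: B1–B2, B2–B3, B3–B4, B2–B5

Every bag has size at most 3, so the width is 3 − 1 = 2 and tw(G) ≤ 2. On the other hand G contains the 3-clique {0, 1, 2}. A clique must lie in a single bag of any decomposition, so no decomposition can have width below 2. Therefore the treewidth is 2.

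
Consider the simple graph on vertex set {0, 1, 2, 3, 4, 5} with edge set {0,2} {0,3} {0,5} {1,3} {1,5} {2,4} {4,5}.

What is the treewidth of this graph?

2

A width-2 tree decomposition is:
Bags: B1 = {0, 2, 4}  B2 = {0, 4, 5}  B3 = {0, 3, 5}  B4 = {1, 3, 5}
Tree: B1–B2, B2–B3, B3–B4
The largest bag has 3 vertices, giving width 2; this decomposition certifies tw(G) ≤ 2. Since 2–4–5–0–2 is a cycle in G, G is not acyclic. Forests are exactly the graphs of treewidth ≤ 1, so tw(G) ≥ 2. Therefore the treewidth is 2.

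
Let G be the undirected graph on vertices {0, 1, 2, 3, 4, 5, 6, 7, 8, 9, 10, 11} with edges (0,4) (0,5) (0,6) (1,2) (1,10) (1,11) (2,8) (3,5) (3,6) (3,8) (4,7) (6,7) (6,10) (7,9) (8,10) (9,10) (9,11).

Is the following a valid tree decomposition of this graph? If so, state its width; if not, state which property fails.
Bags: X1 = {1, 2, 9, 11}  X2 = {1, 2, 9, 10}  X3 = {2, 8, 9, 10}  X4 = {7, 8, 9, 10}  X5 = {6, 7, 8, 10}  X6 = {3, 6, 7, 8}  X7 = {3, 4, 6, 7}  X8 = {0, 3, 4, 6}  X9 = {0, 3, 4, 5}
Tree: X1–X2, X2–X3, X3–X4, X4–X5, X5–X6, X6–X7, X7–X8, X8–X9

Yes; width 3.

Every vertex of G appears in some bag (union = {0, 1, 2, 3, 4, 5, 6, 7, 8, 9, 10, 11}); every edge is covered by a bag; and for each vertex v the set of bags containing v is connected in the bag tree. The decomposition is therefore valid. The largest bag has 4 vertices, so the width is 3.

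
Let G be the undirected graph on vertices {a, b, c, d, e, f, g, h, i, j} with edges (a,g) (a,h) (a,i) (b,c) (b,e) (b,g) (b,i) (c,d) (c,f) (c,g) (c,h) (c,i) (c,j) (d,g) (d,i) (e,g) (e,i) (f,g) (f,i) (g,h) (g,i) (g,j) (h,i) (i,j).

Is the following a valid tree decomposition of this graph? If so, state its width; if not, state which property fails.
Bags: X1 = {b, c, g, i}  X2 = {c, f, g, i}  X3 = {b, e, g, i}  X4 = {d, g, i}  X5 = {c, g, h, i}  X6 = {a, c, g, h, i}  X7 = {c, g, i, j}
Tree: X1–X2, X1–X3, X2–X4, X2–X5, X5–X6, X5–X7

No — edge (c,d) lies in no bag.

A tree decomposition must satisfy three properties: every vertex lies in some bag; for every edge, both endpoints lie together in some bag; and for every vertex, the bags containing it form a connected subtree. Here edge (c,d) lies in no bag, so the decomposition is invalid.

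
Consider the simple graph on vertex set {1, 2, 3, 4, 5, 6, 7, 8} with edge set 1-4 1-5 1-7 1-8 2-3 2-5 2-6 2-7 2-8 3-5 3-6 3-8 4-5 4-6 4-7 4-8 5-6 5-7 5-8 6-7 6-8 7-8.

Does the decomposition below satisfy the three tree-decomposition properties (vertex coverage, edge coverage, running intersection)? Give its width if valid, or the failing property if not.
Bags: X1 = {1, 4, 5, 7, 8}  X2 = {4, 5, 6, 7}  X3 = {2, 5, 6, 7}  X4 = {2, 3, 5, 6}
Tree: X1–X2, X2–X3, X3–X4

A tree decomposition must satisfy three properties: every vertex lies in some bag; for every edge, both endpoints lie together in some bag; and for every vertex, the bags containing it form a connected subtree. Here edge (8,6) lies in no bag, so the decomposition is invalid.

No — edge (8,6) lies in no bag.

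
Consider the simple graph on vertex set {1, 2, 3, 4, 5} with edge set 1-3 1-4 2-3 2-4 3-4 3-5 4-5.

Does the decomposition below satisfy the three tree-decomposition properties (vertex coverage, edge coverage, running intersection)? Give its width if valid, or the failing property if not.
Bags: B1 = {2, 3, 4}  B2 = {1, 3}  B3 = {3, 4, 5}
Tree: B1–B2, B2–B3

A tree decomposition must satisfy three properties: every vertex lies in some bag; for every edge, both endpoints lie together in some bag; and for every vertex, the bags containing it form a connected subtree. Here edge (4,1) lies in no bag, so the decomposition is invalid.

No — edge (4,1) lies in no bag.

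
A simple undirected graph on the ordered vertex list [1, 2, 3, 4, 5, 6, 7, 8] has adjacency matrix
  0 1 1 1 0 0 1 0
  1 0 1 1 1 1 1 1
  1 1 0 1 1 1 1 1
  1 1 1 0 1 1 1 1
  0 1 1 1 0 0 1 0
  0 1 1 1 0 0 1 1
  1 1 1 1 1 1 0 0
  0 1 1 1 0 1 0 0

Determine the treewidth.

4

A width-4 tree decomposition is:
Bags: B1 = {2, 3, 4, 5, 7}  B2 = {2, 3, 4, 6, 7}  B3 = {2, 3, 4, 6, 8}  B4 = {1, 2, 3, 4, 7}
Tree: B1–B2, B2–B3, B1–B4
The largest bag has 5 vertices, giving width 4; this decomposition certifies tw(G) ≤ 4. On the other hand G contains the 5-clique {2, 3, 4, 6, 8}. A clique must lie in a single bag of any decomposition, so no decomposition can have width below 4. Hence tw(G) = 4 exactly.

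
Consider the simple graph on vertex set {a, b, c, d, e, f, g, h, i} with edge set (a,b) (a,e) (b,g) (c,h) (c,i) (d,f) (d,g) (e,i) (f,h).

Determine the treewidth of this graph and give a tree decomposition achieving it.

Treewidth 2.
One such decomposition:
Bags: B1 = {a, b, e}  B2 = {b, e, i}  B3 = {b, c, i}  B4 = {b, c, h}  B5 = {b, f, h}  B6 = {b, d, f}  B7 = {b, d, g}
Tree: B1–B2, B2–B3, B3–B4, B4–B5, B5–B6, B6–B7

Every bag has size at most 3, so the width is 3 − 1 = 2 and tw(G) ≤ 2. Since b–a–e–i–c–h–f–d–g–b is a cycle in G, G is not acyclic. Forests are exactly the graphs of treewidth ≤ 1, so tw(G) ≥ 2. Hence tw(G) = 2 exactly.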